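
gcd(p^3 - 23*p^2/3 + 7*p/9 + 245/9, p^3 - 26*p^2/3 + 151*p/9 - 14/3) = p - 7/3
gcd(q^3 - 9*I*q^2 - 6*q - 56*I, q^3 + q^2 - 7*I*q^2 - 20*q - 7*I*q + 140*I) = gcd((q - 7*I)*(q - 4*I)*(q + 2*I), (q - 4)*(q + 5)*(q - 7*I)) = q - 7*I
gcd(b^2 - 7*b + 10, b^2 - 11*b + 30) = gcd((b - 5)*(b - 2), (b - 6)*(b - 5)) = b - 5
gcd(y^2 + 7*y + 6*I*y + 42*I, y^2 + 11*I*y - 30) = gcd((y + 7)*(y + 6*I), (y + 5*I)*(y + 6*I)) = y + 6*I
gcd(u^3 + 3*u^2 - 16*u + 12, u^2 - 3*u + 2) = u^2 - 3*u + 2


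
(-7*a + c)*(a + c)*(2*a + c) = -14*a^3 - 19*a^2*c - 4*a*c^2 + c^3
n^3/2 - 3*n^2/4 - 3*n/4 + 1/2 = (n/2 + 1/2)*(n - 2)*(n - 1/2)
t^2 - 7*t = t*(t - 7)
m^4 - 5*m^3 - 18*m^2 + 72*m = m*(m - 6)*(m - 3)*(m + 4)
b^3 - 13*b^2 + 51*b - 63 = (b - 7)*(b - 3)^2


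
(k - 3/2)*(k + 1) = k^2 - k/2 - 3/2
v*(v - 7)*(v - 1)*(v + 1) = v^4 - 7*v^3 - v^2 + 7*v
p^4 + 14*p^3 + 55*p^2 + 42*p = p*(p + 1)*(p + 6)*(p + 7)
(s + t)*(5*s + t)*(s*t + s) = 5*s^3*t + 5*s^3 + 6*s^2*t^2 + 6*s^2*t + s*t^3 + s*t^2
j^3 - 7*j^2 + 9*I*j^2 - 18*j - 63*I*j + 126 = (j - 7)*(j + 3*I)*(j + 6*I)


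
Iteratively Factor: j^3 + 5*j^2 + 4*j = (j + 4)*(j^2 + j) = j*(j + 4)*(j + 1)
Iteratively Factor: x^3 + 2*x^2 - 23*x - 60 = (x - 5)*(x^2 + 7*x + 12) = (x - 5)*(x + 4)*(x + 3)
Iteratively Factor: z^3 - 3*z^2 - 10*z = (z + 2)*(z^2 - 5*z) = z*(z + 2)*(z - 5)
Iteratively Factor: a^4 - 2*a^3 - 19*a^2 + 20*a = (a)*(a^3 - 2*a^2 - 19*a + 20) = a*(a - 1)*(a^2 - a - 20) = a*(a - 1)*(a + 4)*(a - 5)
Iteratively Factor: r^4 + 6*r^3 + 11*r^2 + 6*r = (r + 1)*(r^3 + 5*r^2 + 6*r) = (r + 1)*(r + 2)*(r^2 + 3*r) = (r + 1)*(r + 2)*(r + 3)*(r)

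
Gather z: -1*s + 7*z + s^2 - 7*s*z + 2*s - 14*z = s^2 + s + z*(-7*s - 7)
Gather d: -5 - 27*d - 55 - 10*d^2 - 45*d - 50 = -10*d^2 - 72*d - 110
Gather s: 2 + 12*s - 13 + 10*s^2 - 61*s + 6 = 10*s^2 - 49*s - 5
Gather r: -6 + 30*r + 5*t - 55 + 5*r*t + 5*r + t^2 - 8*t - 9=r*(5*t + 35) + t^2 - 3*t - 70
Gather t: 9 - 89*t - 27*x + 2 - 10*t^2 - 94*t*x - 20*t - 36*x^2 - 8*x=-10*t^2 + t*(-94*x - 109) - 36*x^2 - 35*x + 11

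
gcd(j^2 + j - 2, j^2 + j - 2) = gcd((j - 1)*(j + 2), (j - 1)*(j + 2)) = j^2 + j - 2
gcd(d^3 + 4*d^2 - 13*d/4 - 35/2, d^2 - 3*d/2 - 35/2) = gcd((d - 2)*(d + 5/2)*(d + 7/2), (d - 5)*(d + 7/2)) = d + 7/2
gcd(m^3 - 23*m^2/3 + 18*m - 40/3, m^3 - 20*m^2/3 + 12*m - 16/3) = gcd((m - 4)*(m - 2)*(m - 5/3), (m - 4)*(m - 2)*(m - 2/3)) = m^2 - 6*m + 8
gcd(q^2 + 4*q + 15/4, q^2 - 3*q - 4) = 1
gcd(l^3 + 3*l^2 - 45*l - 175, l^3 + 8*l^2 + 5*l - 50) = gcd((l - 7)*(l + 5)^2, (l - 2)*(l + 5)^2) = l^2 + 10*l + 25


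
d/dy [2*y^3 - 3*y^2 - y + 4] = 6*y^2 - 6*y - 1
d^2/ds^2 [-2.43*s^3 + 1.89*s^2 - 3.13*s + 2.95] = 3.78 - 14.58*s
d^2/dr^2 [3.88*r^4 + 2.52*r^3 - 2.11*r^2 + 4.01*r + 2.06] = 46.56*r^2 + 15.12*r - 4.22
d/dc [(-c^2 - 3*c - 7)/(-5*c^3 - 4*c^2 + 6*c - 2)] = (-5*c^4 - 30*c^3 - 123*c^2 - 52*c + 48)/(25*c^6 + 40*c^5 - 44*c^4 - 28*c^3 + 52*c^2 - 24*c + 4)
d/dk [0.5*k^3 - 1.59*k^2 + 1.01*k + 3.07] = 1.5*k^2 - 3.18*k + 1.01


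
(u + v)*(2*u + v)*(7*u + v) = 14*u^3 + 23*u^2*v + 10*u*v^2 + v^3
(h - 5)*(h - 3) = h^2 - 8*h + 15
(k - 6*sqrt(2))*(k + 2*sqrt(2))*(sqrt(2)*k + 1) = sqrt(2)*k^3 - 7*k^2 - 28*sqrt(2)*k - 24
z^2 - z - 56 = (z - 8)*(z + 7)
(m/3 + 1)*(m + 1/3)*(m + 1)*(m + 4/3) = m^4/3 + 17*m^3/9 + 91*m^2/27 + 61*m/27 + 4/9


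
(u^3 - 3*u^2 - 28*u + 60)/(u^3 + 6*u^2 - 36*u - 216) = (u^2 + 3*u - 10)/(u^2 + 12*u + 36)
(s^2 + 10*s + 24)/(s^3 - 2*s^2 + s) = (s^2 + 10*s + 24)/(s*(s^2 - 2*s + 1))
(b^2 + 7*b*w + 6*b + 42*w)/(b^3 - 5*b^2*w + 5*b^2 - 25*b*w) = (b^2 + 7*b*w + 6*b + 42*w)/(b*(b^2 - 5*b*w + 5*b - 25*w))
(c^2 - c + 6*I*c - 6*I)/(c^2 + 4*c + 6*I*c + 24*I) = (c - 1)/(c + 4)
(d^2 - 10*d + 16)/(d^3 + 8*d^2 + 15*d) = (d^2 - 10*d + 16)/(d*(d^2 + 8*d + 15))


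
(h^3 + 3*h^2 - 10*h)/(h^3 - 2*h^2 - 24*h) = (-h^2 - 3*h + 10)/(-h^2 + 2*h + 24)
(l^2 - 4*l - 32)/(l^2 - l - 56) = (l + 4)/(l + 7)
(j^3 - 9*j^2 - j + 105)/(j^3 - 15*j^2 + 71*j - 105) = (j + 3)/(j - 3)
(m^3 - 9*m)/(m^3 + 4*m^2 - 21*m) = (m + 3)/(m + 7)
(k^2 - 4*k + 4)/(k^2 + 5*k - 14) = (k - 2)/(k + 7)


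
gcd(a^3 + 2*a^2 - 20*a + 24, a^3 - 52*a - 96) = a + 6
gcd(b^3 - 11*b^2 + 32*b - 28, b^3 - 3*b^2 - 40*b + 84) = b^2 - 9*b + 14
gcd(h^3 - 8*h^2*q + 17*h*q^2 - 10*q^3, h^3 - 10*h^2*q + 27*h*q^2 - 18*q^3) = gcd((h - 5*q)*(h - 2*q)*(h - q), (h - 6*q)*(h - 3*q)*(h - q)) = -h + q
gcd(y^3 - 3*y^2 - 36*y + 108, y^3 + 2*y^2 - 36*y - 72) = y^2 - 36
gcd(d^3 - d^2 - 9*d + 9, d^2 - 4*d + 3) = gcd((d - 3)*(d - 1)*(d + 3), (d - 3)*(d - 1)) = d^2 - 4*d + 3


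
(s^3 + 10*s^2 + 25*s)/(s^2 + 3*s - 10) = s*(s + 5)/(s - 2)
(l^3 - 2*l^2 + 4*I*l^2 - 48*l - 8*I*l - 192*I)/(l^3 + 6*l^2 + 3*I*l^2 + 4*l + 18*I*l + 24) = (l - 8)/(l - I)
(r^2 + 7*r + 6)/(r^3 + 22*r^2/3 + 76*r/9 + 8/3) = 9*(r + 1)/(9*r^2 + 12*r + 4)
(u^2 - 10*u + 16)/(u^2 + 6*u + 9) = (u^2 - 10*u + 16)/(u^2 + 6*u + 9)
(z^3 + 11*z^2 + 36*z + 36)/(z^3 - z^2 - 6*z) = (z^2 + 9*z + 18)/(z*(z - 3))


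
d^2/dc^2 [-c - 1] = 0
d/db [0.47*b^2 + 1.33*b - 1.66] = 0.94*b + 1.33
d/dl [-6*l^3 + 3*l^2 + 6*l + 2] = -18*l^2 + 6*l + 6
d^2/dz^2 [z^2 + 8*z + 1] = 2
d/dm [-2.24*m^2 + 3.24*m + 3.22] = 3.24 - 4.48*m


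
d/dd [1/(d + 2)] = -1/(d + 2)^2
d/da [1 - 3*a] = -3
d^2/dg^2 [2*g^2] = 4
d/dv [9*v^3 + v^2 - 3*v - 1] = 27*v^2 + 2*v - 3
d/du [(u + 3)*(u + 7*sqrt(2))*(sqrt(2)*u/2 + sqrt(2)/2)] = 3*sqrt(2)*u^2/2 + 4*sqrt(2)*u + 14*u + 3*sqrt(2)/2 + 28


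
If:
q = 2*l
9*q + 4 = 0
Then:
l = -2/9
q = -4/9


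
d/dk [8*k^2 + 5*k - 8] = 16*k + 5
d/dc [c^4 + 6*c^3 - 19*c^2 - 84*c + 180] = 4*c^3 + 18*c^2 - 38*c - 84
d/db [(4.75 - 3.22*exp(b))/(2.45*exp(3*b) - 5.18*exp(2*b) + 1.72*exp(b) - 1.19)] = (15.778*exp(3*b) - 51.5921*exp(2*b) + 49.21*exp(b) - 4.3382)*exp(b)/(6.0025*exp(6*b) - 25.382*exp(5*b) + 35.2604*exp(4*b) - 23.6502*exp(3*b) + 15.2868*exp(2*b) - 4.0936*exp(b) + 1.4161)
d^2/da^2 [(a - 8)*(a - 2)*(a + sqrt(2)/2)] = 6*a - 20 + sqrt(2)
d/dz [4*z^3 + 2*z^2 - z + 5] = 12*z^2 + 4*z - 1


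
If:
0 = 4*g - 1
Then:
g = 1/4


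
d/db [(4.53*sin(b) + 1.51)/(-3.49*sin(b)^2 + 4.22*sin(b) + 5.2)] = (15.8097*sin(b)^2 + 10.5398*sin(b) + 17.1838)*cos(b)/(12.1801*sin(b)^4 - 29.4556*sin(b)^3 - 18.4876*sin(b)^2 + 43.888*sin(b) + 27.04)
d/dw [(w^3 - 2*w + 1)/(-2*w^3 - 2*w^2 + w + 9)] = (-2*w^4 - 6*w^3 + 29*w^2 + 4*w - 19)/(4*w^6 + 8*w^5 - 40*w^3 - 35*w^2 + 18*w + 81)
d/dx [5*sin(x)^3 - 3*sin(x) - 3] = 3*(5*sin(x)^2 - 1)*cos(x)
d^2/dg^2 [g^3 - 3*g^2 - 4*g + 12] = 6*g - 6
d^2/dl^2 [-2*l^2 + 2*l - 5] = -4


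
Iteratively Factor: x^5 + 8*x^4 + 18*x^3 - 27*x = (x + 3)*(x^4 + 5*x^3 + 3*x^2 - 9*x) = x*(x + 3)*(x^3 + 5*x^2 + 3*x - 9) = x*(x - 1)*(x + 3)*(x^2 + 6*x + 9) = x*(x - 1)*(x + 3)^2*(x + 3)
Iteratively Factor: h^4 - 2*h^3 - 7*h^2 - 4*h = (h)*(h^3 - 2*h^2 - 7*h - 4) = h*(h + 1)*(h^2 - 3*h - 4) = h*(h - 4)*(h + 1)*(h + 1)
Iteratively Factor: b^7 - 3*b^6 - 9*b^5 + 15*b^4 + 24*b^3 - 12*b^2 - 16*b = (b + 1)*(b^6 - 4*b^5 - 5*b^4 + 20*b^3 + 4*b^2 - 16*b) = (b - 2)*(b + 1)*(b^5 - 2*b^4 - 9*b^3 + 2*b^2 + 8*b) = b*(b - 2)*(b + 1)*(b^4 - 2*b^3 - 9*b^2 + 2*b + 8) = b*(b - 2)*(b - 1)*(b + 1)*(b^3 - b^2 - 10*b - 8) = b*(b - 4)*(b - 2)*(b - 1)*(b + 1)*(b^2 + 3*b + 2) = b*(b - 4)*(b - 2)*(b - 1)*(b + 1)*(b + 2)*(b + 1)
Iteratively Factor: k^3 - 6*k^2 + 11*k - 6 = (k - 3)*(k^2 - 3*k + 2) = (k - 3)*(k - 2)*(k - 1)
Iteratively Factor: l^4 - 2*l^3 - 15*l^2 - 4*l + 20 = (l - 5)*(l^3 + 3*l^2 - 4) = (l - 5)*(l - 1)*(l^2 + 4*l + 4) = (l - 5)*(l - 1)*(l + 2)*(l + 2)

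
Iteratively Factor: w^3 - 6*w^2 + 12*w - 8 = (w - 2)*(w^2 - 4*w + 4) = (w - 2)^2*(w - 2)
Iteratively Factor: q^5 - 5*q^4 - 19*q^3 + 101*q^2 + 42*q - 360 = (q + 4)*(q^4 - 9*q^3 + 17*q^2 + 33*q - 90) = (q - 3)*(q + 4)*(q^3 - 6*q^2 - q + 30) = (q - 3)*(q + 2)*(q + 4)*(q^2 - 8*q + 15) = (q - 5)*(q - 3)*(q + 2)*(q + 4)*(q - 3)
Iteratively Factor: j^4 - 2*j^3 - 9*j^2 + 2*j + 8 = (j - 4)*(j^3 + 2*j^2 - j - 2) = (j - 4)*(j + 1)*(j^2 + j - 2) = (j - 4)*(j - 1)*(j + 1)*(j + 2)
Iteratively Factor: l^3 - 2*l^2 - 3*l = (l + 1)*(l^2 - 3*l) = (l - 3)*(l + 1)*(l)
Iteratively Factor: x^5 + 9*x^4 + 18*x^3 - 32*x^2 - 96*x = (x + 4)*(x^4 + 5*x^3 - 2*x^2 - 24*x) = (x - 2)*(x + 4)*(x^3 + 7*x^2 + 12*x) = x*(x - 2)*(x + 4)*(x^2 + 7*x + 12) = x*(x - 2)*(x + 4)^2*(x + 3)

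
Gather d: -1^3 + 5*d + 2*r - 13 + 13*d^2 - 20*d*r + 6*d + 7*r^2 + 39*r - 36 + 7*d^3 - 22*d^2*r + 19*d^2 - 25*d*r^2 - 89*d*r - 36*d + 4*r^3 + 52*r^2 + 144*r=7*d^3 + d^2*(32 - 22*r) + d*(-25*r^2 - 109*r - 25) + 4*r^3 + 59*r^2 + 185*r - 50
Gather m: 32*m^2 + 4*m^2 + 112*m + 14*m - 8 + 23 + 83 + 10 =36*m^2 + 126*m + 108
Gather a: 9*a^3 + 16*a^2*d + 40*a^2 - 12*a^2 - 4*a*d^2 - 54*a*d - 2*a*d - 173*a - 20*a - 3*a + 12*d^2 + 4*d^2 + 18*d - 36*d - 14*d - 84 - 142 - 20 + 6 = 9*a^3 + a^2*(16*d + 28) + a*(-4*d^2 - 56*d - 196) + 16*d^2 - 32*d - 240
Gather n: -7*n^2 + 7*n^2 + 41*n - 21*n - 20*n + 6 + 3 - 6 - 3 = 0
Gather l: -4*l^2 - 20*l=-4*l^2 - 20*l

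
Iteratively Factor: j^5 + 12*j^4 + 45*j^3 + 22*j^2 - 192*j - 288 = (j - 2)*(j^4 + 14*j^3 + 73*j^2 + 168*j + 144) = (j - 2)*(j + 3)*(j^3 + 11*j^2 + 40*j + 48) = (j - 2)*(j + 3)*(j + 4)*(j^2 + 7*j + 12) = (j - 2)*(j + 3)*(j + 4)^2*(j + 3)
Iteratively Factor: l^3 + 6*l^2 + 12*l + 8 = (l + 2)*(l^2 + 4*l + 4) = (l + 2)^2*(l + 2)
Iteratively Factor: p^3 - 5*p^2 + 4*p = (p - 4)*(p^2 - p) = p*(p - 4)*(p - 1)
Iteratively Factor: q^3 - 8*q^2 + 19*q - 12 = (q - 4)*(q^2 - 4*q + 3) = (q - 4)*(q - 3)*(q - 1)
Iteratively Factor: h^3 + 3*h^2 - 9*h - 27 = (h + 3)*(h^2 - 9) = (h + 3)^2*(h - 3)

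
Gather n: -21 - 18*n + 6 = -18*n - 15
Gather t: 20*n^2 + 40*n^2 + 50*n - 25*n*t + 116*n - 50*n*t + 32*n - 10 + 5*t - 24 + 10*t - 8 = 60*n^2 + 198*n + t*(15 - 75*n) - 42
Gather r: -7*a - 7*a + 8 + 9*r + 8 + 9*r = -14*a + 18*r + 16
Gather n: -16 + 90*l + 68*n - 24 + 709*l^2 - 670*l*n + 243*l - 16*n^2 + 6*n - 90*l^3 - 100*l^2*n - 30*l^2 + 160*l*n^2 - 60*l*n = -90*l^3 + 679*l^2 + 333*l + n^2*(160*l - 16) + n*(-100*l^2 - 730*l + 74) - 40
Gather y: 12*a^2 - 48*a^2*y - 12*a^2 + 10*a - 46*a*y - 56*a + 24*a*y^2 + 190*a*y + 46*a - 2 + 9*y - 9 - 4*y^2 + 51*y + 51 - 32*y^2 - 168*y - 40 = y^2*(24*a - 36) + y*(-48*a^2 + 144*a - 108)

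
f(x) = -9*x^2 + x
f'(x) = 1 - 18*x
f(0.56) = -2.26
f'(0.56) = -9.08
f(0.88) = -6.09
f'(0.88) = -14.84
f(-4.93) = -223.67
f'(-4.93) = 89.74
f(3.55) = -109.87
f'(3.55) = -62.90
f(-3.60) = -120.24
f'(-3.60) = 65.80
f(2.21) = -41.75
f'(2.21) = -38.78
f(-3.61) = -120.90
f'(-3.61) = 65.98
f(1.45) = -17.47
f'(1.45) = -25.10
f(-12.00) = -1308.00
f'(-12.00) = 217.00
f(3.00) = -78.00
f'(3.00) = -53.00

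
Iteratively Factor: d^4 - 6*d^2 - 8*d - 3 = (d + 1)*(d^3 - d^2 - 5*d - 3) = (d + 1)^2*(d^2 - 2*d - 3) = (d + 1)^3*(d - 3)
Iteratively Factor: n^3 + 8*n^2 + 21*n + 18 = (n + 3)*(n^2 + 5*n + 6) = (n + 3)^2*(n + 2)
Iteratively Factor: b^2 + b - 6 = (b - 2)*(b + 3)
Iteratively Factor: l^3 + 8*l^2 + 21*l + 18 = (l + 3)*(l^2 + 5*l + 6) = (l + 2)*(l + 3)*(l + 3)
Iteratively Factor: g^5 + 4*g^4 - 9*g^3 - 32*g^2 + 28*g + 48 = (g + 3)*(g^4 + g^3 - 12*g^2 + 4*g + 16) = (g + 1)*(g + 3)*(g^3 - 12*g + 16) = (g - 2)*(g + 1)*(g + 3)*(g^2 + 2*g - 8) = (g - 2)*(g + 1)*(g + 3)*(g + 4)*(g - 2)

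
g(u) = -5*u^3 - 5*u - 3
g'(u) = -15*u^2 - 5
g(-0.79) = 3.42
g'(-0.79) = -14.36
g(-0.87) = 4.64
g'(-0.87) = -16.35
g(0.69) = -8.09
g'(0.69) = -12.14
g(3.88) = -314.46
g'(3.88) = -230.82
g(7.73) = -2351.10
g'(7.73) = -901.29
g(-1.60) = 25.48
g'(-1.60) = -43.40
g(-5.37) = 798.12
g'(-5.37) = -437.55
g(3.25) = -190.89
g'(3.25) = -163.44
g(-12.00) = 8697.00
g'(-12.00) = -2165.00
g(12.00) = -8703.00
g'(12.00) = -2165.00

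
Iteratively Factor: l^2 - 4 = (l + 2)*(l - 2)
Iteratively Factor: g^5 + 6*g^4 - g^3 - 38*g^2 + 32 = (g + 4)*(g^4 + 2*g^3 - 9*g^2 - 2*g + 8) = (g + 1)*(g + 4)*(g^3 + g^2 - 10*g + 8) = (g + 1)*(g + 4)^2*(g^2 - 3*g + 2) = (g - 1)*(g + 1)*(g + 4)^2*(g - 2)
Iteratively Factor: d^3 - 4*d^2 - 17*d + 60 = (d + 4)*(d^2 - 8*d + 15) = (d - 5)*(d + 4)*(d - 3)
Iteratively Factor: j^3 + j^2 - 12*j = (j - 3)*(j^2 + 4*j) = j*(j - 3)*(j + 4)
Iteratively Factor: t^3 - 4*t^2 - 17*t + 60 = (t - 5)*(t^2 + t - 12) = (t - 5)*(t + 4)*(t - 3)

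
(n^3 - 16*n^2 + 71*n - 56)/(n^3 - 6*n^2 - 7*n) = (n^2 - 9*n + 8)/(n*(n + 1))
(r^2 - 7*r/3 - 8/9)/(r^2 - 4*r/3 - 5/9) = (3*r - 8)/(3*r - 5)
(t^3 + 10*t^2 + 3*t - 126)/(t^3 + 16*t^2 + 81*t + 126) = (t - 3)/(t + 3)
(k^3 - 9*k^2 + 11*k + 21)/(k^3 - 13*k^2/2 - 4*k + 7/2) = 2*(k - 3)/(2*k - 1)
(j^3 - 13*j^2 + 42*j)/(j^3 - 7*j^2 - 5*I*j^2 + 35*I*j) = (j - 6)/(j - 5*I)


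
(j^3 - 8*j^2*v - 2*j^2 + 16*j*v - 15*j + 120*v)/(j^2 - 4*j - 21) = (j^2 - 8*j*v - 5*j + 40*v)/(j - 7)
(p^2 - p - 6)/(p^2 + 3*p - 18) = (p + 2)/(p + 6)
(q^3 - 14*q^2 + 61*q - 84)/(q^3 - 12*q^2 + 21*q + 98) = (q^2 - 7*q + 12)/(q^2 - 5*q - 14)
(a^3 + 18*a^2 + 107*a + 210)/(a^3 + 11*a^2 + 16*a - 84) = (a + 5)/(a - 2)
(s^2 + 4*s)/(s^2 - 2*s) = (s + 4)/(s - 2)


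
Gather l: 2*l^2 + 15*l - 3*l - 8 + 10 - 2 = 2*l^2 + 12*l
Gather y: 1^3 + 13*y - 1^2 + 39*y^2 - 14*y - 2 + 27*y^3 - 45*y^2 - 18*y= 27*y^3 - 6*y^2 - 19*y - 2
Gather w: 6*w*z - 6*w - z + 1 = w*(6*z - 6) - z + 1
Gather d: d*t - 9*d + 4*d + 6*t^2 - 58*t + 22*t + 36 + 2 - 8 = d*(t - 5) + 6*t^2 - 36*t + 30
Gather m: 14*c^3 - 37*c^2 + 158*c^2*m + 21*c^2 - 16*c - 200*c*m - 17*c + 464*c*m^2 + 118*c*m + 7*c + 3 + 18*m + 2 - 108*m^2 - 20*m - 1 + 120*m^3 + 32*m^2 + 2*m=14*c^3 - 16*c^2 - 26*c + 120*m^3 + m^2*(464*c - 76) + m*(158*c^2 - 82*c) + 4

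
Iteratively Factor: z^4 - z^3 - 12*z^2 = (z)*(z^3 - z^2 - 12*z) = z*(z - 4)*(z^2 + 3*z) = z^2*(z - 4)*(z + 3)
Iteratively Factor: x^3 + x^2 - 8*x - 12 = (x - 3)*(x^2 + 4*x + 4) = (x - 3)*(x + 2)*(x + 2)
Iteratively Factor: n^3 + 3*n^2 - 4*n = (n + 4)*(n^2 - n) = (n - 1)*(n + 4)*(n)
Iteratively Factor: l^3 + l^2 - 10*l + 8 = (l - 2)*(l^2 + 3*l - 4) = (l - 2)*(l - 1)*(l + 4)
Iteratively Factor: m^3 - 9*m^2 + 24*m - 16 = (m - 1)*(m^2 - 8*m + 16) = (m - 4)*(m - 1)*(m - 4)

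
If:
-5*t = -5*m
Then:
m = t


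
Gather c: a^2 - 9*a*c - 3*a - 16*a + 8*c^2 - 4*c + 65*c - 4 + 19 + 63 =a^2 - 19*a + 8*c^2 + c*(61 - 9*a) + 78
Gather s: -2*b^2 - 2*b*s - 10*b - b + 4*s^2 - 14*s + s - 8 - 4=-2*b^2 - 11*b + 4*s^2 + s*(-2*b - 13) - 12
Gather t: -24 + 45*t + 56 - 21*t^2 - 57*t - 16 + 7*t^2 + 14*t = -14*t^2 + 2*t + 16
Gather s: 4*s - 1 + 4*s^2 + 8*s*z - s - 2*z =4*s^2 + s*(8*z + 3) - 2*z - 1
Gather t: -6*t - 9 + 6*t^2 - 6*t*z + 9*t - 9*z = 6*t^2 + t*(3 - 6*z) - 9*z - 9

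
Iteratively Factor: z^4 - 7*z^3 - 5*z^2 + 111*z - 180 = (z - 5)*(z^3 - 2*z^2 - 15*z + 36) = (z - 5)*(z - 3)*(z^2 + z - 12) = (z - 5)*(z - 3)^2*(z + 4)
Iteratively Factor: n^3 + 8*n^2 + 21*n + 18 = (n + 2)*(n^2 + 6*n + 9) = (n + 2)*(n + 3)*(n + 3)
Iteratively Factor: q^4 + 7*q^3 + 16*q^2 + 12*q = (q)*(q^3 + 7*q^2 + 16*q + 12) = q*(q + 3)*(q^2 + 4*q + 4) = q*(q + 2)*(q + 3)*(q + 2)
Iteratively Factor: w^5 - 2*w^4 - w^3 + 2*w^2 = (w)*(w^4 - 2*w^3 - w^2 + 2*w) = w*(w - 1)*(w^3 - w^2 - 2*w) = w*(w - 2)*(w - 1)*(w^2 + w) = w^2*(w - 2)*(w - 1)*(w + 1)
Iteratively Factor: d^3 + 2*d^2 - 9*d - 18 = (d + 2)*(d^2 - 9) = (d - 3)*(d + 2)*(d + 3)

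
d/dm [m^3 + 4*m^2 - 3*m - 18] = 3*m^2 + 8*m - 3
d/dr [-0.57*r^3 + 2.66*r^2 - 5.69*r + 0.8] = -1.71*r^2 + 5.32*r - 5.69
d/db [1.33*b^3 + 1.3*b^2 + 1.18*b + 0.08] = 3.99*b^2 + 2.6*b + 1.18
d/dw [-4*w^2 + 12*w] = 12 - 8*w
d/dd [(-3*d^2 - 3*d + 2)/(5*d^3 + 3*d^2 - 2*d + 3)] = 5*(3*d^4 + 6*d^3 - 3*d^2 - 6*d - 1)/(25*d^6 + 30*d^5 - 11*d^4 + 18*d^3 + 22*d^2 - 12*d + 9)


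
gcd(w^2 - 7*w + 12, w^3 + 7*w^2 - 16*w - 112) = w - 4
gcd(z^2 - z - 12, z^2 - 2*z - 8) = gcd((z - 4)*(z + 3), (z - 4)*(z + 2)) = z - 4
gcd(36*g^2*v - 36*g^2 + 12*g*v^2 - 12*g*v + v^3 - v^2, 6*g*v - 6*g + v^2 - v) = 6*g*v - 6*g + v^2 - v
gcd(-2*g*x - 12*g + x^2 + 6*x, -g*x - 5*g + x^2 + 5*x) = 1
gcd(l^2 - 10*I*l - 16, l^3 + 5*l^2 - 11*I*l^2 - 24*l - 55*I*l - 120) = l - 8*I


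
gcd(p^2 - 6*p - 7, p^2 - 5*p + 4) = 1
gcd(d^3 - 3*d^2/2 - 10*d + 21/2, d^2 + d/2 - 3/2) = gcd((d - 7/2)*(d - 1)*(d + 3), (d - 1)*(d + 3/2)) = d - 1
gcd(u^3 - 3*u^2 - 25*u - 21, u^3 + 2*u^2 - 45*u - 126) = u^2 - 4*u - 21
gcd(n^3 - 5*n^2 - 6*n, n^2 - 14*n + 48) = n - 6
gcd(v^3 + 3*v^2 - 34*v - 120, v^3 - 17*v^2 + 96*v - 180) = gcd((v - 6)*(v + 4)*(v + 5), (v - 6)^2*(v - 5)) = v - 6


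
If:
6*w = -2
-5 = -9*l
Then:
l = 5/9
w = -1/3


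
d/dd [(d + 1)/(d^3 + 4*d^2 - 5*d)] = (d*(d^2 + 4*d - 5) - (d + 1)*(3*d^2 + 8*d - 5))/(d^2*(d^2 + 4*d - 5)^2)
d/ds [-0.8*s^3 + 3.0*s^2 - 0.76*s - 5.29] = -2.4*s^2 + 6.0*s - 0.76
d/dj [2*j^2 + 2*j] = 4*j + 2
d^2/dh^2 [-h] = 0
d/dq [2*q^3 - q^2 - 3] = 2*q*(3*q - 1)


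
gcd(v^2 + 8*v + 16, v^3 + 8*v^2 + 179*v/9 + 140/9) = v + 4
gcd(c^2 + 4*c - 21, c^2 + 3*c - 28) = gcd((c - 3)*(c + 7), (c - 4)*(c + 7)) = c + 7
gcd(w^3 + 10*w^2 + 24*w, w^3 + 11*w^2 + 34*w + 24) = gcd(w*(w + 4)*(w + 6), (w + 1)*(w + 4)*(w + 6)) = w^2 + 10*w + 24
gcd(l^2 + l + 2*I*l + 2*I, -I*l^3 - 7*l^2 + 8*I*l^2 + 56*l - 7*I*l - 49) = 1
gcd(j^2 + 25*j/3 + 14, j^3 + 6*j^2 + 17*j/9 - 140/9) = j + 7/3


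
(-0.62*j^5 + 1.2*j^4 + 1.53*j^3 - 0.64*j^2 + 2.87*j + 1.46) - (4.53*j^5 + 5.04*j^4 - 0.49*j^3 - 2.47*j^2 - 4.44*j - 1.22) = -5.15*j^5 - 3.84*j^4 + 2.02*j^3 + 1.83*j^2 + 7.31*j + 2.68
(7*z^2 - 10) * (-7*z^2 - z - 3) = -49*z^4 - 7*z^3 + 49*z^2 + 10*z + 30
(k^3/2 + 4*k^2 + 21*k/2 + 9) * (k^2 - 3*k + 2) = k^5/2 + 5*k^4/2 - k^3/2 - 29*k^2/2 - 6*k + 18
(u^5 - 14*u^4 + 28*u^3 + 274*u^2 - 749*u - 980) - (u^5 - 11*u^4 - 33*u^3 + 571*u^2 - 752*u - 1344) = -3*u^4 + 61*u^3 - 297*u^2 + 3*u + 364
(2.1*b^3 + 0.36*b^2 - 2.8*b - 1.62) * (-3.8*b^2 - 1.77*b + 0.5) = -7.98*b^5 - 5.085*b^4 + 11.0528*b^3 + 11.292*b^2 + 1.4674*b - 0.81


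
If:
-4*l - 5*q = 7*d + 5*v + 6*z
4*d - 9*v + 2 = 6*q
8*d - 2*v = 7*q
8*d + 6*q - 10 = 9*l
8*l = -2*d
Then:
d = 712/1209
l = -178/1209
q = 2396/3627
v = 158/3627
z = -12793/10881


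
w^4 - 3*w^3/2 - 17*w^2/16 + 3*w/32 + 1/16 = (w - 2)*(w - 1/4)*(w + 1/4)*(w + 1/2)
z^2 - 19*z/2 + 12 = (z - 8)*(z - 3/2)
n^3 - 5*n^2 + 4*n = n*(n - 4)*(n - 1)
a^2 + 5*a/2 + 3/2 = (a + 1)*(a + 3/2)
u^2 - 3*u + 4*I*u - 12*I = (u - 3)*(u + 4*I)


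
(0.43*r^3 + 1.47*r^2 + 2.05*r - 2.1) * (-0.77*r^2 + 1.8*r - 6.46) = -0.3311*r^5 - 0.3579*r^4 - 1.7103*r^3 - 4.1892*r^2 - 17.023*r + 13.566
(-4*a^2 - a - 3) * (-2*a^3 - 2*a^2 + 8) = 8*a^5 + 10*a^4 + 8*a^3 - 26*a^2 - 8*a - 24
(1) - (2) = -1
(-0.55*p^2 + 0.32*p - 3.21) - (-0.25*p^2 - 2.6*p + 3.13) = -0.3*p^2 + 2.92*p - 6.34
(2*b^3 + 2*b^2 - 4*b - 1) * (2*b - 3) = 4*b^4 - 2*b^3 - 14*b^2 + 10*b + 3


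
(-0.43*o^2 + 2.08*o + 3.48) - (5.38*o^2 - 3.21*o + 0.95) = -5.81*o^2 + 5.29*o + 2.53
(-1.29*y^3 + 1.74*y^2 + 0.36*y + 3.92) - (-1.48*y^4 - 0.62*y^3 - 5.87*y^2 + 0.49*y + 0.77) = 1.48*y^4 - 0.67*y^3 + 7.61*y^2 - 0.13*y + 3.15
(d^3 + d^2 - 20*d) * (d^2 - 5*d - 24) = d^5 - 4*d^4 - 49*d^3 + 76*d^2 + 480*d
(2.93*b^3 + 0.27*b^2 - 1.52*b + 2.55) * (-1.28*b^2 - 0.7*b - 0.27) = -3.7504*b^5 - 2.3966*b^4 + 0.9655*b^3 - 2.2729*b^2 - 1.3746*b - 0.6885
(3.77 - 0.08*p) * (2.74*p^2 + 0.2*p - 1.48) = -0.2192*p^3 + 10.3138*p^2 + 0.8724*p - 5.5796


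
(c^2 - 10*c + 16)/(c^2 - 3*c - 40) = (c - 2)/(c + 5)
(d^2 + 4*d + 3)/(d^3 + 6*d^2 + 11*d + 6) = 1/(d + 2)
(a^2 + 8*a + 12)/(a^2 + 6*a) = (a + 2)/a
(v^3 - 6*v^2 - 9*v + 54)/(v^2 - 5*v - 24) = (v^2 - 9*v + 18)/(v - 8)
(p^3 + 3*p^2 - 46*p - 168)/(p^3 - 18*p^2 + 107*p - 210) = (p^2 + 10*p + 24)/(p^2 - 11*p + 30)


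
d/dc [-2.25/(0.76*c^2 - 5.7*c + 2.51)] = (3.42*c - 12.825)/(0.76*c^2 - 5.7*c + 2.51)^2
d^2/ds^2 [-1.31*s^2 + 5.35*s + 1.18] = -2.62000000000000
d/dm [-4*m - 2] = -4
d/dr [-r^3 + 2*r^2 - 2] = r*(4 - 3*r)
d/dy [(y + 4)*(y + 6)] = 2*y + 10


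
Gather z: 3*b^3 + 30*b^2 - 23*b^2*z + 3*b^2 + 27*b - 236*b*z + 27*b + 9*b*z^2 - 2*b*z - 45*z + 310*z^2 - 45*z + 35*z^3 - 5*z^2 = 3*b^3 + 33*b^2 + 54*b + 35*z^3 + z^2*(9*b + 305) + z*(-23*b^2 - 238*b - 90)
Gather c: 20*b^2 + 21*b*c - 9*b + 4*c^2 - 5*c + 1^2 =20*b^2 - 9*b + 4*c^2 + c*(21*b - 5) + 1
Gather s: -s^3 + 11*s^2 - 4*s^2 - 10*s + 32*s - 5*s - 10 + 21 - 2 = -s^3 + 7*s^2 + 17*s + 9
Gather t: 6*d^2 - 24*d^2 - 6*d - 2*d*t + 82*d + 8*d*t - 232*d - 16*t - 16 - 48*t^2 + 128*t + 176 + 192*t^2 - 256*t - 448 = -18*d^2 - 156*d + 144*t^2 + t*(6*d - 144) - 288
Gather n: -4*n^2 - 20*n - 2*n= -4*n^2 - 22*n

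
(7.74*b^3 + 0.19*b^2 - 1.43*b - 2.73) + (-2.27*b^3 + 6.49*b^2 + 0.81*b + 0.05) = 5.47*b^3 + 6.68*b^2 - 0.62*b - 2.68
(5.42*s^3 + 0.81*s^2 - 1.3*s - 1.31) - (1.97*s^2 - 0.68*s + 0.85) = 5.42*s^3 - 1.16*s^2 - 0.62*s - 2.16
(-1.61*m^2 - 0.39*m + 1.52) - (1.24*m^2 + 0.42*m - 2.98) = -2.85*m^2 - 0.81*m + 4.5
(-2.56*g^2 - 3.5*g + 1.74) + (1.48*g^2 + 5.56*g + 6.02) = -1.08*g^2 + 2.06*g + 7.76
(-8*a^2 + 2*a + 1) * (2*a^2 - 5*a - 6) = -16*a^4 + 44*a^3 + 40*a^2 - 17*a - 6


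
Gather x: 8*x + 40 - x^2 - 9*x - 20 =-x^2 - x + 20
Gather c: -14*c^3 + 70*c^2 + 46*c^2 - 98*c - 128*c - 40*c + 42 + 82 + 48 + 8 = -14*c^3 + 116*c^2 - 266*c + 180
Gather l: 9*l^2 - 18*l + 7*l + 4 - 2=9*l^2 - 11*l + 2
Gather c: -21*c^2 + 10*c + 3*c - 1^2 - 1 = -21*c^2 + 13*c - 2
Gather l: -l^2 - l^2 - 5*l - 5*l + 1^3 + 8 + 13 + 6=-2*l^2 - 10*l + 28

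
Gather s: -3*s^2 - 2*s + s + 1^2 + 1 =-3*s^2 - s + 2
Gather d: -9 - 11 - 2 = -22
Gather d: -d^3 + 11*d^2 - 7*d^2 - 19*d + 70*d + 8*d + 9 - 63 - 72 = -d^3 + 4*d^2 + 59*d - 126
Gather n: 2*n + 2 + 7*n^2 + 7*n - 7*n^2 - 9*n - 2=0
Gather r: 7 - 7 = 0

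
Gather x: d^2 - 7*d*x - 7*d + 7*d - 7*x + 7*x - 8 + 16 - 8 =d^2 - 7*d*x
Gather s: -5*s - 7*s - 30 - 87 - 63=-12*s - 180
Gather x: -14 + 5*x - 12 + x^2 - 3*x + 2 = x^2 + 2*x - 24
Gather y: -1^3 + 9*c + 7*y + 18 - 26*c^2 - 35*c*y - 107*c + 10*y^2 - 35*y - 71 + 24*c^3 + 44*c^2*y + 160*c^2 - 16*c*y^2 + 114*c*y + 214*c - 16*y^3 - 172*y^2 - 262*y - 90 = 24*c^3 + 134*c^2 + 116*c - 16*y^3 + y^2*(-16*c - 162) + y*(44*c^2 + 79*c - 290) - 144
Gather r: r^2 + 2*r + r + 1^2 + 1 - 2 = r^2 + 3*r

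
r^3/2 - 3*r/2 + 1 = (r/2 + 1)*(r - 1)^2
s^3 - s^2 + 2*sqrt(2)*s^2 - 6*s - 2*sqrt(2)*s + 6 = (s - 1)*(s - sqrt(2))*(s + 3*sqrt(2))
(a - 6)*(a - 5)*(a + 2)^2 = a^4 - 7*a^3 - 10*a^2 + 76*a + 120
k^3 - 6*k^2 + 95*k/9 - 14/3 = (k - 3)*(k - 7/3)*(k - 2/3)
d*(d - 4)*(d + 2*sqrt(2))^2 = d^4 - 4*d^3 + 4*sqrt(2)*d^3 - 16*sqrt(2)*d^2 + 8*d^2 - 32*d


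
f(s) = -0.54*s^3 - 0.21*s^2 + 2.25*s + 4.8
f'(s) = -1.62*s^2 - 0.42*s + 2.25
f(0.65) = 6.03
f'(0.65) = 1.29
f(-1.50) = 2.78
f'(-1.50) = -0.76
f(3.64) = -15.84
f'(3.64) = -20.74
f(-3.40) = 15.95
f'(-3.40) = -15.05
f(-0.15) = 4.46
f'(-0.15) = 2.28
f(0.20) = 5.24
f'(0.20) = 2.10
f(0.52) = 5.84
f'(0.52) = 1.59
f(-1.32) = 2.71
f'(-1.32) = -0.02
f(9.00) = -385.62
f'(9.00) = -132.75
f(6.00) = -105.90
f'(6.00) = -58.59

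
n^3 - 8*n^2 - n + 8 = (n - 8)*(n - 1)*(n + 1)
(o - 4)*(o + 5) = o^2 + o - 20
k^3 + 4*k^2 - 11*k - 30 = (k - 3)*(k + 2)*(k + 5)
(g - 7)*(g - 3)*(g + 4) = g^3 - 6*g^2 - 19*g + 84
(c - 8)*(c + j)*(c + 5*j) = c^3 + 6*c^2*j - 8*c^2 + 5*c*j^2 - 48*c*j - 40*j^2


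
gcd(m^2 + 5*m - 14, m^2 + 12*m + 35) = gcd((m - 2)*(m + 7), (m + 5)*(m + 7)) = m + 7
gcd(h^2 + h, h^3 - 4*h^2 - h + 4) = h + 1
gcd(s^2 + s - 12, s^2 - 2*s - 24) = s + 4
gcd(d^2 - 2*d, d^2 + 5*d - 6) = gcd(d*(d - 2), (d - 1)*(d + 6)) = 1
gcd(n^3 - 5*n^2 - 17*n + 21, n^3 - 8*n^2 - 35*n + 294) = n - 7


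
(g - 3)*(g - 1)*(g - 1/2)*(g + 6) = g^4 + 3*g^3/2 - 22*g^2 + 57*g/2 - 9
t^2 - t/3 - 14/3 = (t - 7/3)*(t + 2)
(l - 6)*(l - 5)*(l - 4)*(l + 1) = l^4 - 14*l^3 + 59*l^2 - 46*l - 120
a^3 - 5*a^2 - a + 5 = (a - 5)*(a - 1)*(a + 1)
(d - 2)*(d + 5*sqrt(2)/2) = d^2 - 2*d + 5*sqrt(2)*d/2 - 5*sqrt(2)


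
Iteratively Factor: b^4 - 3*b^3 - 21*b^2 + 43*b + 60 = (b + 1)*(b^3 - 4*b^2 - 17*b + 60) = (b - 5)*(b + 1)*(b^2 + b - 12) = (b - 5)*(b + 1)*(b + 4)*(b - 3)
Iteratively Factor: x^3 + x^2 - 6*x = (x)*(x^2 + x - 6) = x*(x + 3)*(x - 2)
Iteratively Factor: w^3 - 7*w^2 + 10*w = (w)*(w^2 - 7*w + 10) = w*(w - 2)*(w - 5)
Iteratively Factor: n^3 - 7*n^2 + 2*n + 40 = (n - 5)*(n^2 - 2*n - 8) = (n - 5)*(n - 4)*(n + 2)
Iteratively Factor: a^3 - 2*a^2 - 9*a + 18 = (a - 3)*(a^2 + a - 6) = (a - 3)*(a - 2)*(a + 3)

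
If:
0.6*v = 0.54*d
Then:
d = 1.11111111111111*v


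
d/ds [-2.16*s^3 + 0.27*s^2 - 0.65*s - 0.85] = -6.48*s^2 + 0.54*s - 0.65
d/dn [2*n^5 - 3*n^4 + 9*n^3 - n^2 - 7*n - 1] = 10*n^4 - 12*n^3 + 27*n^2 - 2*n - 7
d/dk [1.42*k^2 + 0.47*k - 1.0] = 2.84*k + 0.47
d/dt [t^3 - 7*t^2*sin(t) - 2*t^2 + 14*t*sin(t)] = -7*t^2*cos(t) + 3*t^2 + 14*sqrt(2)*t*cos(t + pi/4) - 4*t + 14*sin(t)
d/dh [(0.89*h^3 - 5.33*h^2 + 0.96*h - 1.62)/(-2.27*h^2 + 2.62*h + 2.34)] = (-2.0203*h^4 + 4.6636*h^3 - 5.5376*h^2 - 32.2992*h + 6.4908)/(5.1529*h^4 - 11.8948*h^3 - 3.7592*h^2 + 12.2616*h + 5.4756)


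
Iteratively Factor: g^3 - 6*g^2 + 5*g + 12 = (g + 1)*(g^2 - 7*g + 12) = (g - 4)*(g + 1)*(g - 3)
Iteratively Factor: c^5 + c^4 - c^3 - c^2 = (c)*(c^4 + c^3 - c^2 - c) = c*(c + 1)*(c^3 - c) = c*(c - 1)*(c + 1)*(c^2 + c) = c*(c - 1)*(c + 1)^2*(c)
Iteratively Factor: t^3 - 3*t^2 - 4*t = (t + 1)*(t^2 - 4*t) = t*(t + 1)*(t - 4)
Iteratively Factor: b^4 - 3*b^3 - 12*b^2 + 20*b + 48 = (b + 2)*(b^3 - 5*b^2 - 2*b + 24) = (b - 3)*(b + 2)*(b^2 - 2*b - 8) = (b - 3)*(b + 2)^2*(b - 4)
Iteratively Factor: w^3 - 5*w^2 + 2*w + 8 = (w - 4)*(w^2 - w - 2) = (w - 4)*(w + 1)*(w - 2)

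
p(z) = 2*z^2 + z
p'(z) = 4*z + 1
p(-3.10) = 16.12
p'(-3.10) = -11.40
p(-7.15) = 95.10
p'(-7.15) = -27.60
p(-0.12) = -0.09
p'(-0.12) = 0.52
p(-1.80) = 4.68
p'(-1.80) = -6.20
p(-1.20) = 1.68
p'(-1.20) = -3.80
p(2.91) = 19.85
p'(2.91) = 12.64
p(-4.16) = 30.45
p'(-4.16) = -15.64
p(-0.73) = 0.34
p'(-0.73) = -1.92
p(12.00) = 300.00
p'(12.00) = 49.00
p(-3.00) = 15.00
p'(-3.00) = -11.00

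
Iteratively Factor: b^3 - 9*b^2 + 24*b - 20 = (b - 2)*(b^2 - 7*b + 10) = (b - 2)^2*(b - 5)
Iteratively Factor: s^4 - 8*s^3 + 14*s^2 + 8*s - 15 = (s + 1)*(s^3 - 9*s^2 + 23*s - 15) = (s - 5)*(s + 1)*(s^2 - 4*s + 3) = (s - 5)*(s - 3)*(s + 1)*(s - 1)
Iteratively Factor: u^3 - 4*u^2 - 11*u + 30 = (u + 3)*(u^2 - 7*u + 10) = (u - 5)*(u + 3)*(u - 2)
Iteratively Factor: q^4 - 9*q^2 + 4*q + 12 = (q - 2)*(q^3 + 2*q^2 - 5*q - 6) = (q - 2)^2*(q^2 + 4*q + 3) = (q - 2)^2*(q + 3)*(q + 1)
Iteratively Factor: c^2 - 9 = (c + 3)*(c - 3)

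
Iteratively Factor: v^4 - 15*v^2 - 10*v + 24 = (v - 4)*(v^3 + 4*v^2 + v - 6) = (v - 4)*(v + 2)*(v^2 + 2*v - 3) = (v - 4)*(v - 1)*(v + 2)*(v + 3)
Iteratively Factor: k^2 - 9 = (k - 3)*(k + 3)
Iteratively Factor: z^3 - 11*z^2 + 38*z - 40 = (z - 4)*(z^2 - 7*z + 10) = (z - 4)*(z - 2)*(z - 5)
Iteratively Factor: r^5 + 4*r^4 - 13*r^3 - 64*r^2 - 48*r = (r)*(r^4 + 4*r^3 - 13*r^2 - 64*r - 48) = r*(r + 4)*(r^3 - 13*r - 12) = r*(r + 1)*(r + 4)*(r^2 - r - 12) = r*(r + 1)*(r + 3)*(r + 4)*(r - 4)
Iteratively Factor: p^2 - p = (p)*(p - 1)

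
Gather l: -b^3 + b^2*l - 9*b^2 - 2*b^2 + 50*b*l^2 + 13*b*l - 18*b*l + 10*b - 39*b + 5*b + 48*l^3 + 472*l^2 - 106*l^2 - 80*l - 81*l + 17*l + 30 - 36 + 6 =-b^3 - 11*b^2 - 24*b + 48*l^3 + l^2*(50*b + 366) + l*(b^2 - 5*b - 144)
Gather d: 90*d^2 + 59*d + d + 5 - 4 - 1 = 90*d^2 + 60*d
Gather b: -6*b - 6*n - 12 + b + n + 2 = -5*b - 5*n - 10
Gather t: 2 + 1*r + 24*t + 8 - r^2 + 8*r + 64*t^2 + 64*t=-r^2 + 9*r + 64*t^2 + 88*t + 10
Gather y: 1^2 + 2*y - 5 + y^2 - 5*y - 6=y^2 - 3*y - 10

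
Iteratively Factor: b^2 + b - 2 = (b + 2)*(b - 1)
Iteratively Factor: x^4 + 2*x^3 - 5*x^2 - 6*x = (x + 3)*(x^3 - x^2 - 2*x) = (x + 1)*(x + 3)*(x^2 - 2*x) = (x - 2)*(x + 1)*(x + 3)*(x)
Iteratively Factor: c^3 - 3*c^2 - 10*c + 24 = (c - 4)*(c^2 + c - 6) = (c - 4)*(c - 2)*(c + 3)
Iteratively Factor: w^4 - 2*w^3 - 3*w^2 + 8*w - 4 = (w - 2)*(w^3 - 3*w + 2) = (w - 2)*(w - 1)*(w^2 + w - 2) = (w - 2)*(w - 1)^2*(w + 2)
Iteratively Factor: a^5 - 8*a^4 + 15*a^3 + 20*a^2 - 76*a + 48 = (a - 2)*(a^4 - 6*a^3 + 3*a^2 + 26*a - 24) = (a - 4)*(a - 2)*(a^3 - 2*a^2 - 5*a + 6) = (a - 4)*(a - 2)*(a - 1)*(a^2 - a - 6) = (a - 4)*(a - 3)*(a - 2)*(a - 1)*(a + 2)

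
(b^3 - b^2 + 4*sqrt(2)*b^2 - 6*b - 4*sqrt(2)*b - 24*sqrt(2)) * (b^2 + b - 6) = b^5 + 4*sqrt(2)*b^4 - 13*b^3 - 52*sqrt(2)*b^2 + 36*b + 144*sqrt(2)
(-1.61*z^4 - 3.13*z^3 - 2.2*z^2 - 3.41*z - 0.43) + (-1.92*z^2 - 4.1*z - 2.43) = -1.61*z^4 - 3.13*z^3 - 4.12*z^2 - 7.51*z - 2.86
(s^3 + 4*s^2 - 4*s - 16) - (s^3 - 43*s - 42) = 4*s^2 + 39*s + 26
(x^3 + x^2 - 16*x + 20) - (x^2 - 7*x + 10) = x^3 - 9*x + 10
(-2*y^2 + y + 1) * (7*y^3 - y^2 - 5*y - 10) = -14*y^5 + 9*y^4 + 16*y^3 + 14*y^2 - 15*y - 10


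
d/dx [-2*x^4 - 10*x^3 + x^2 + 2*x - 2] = -8*x^3 - 30*x^2 + 2*x + 2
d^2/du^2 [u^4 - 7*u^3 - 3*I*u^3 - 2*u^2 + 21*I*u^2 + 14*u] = 12*u^2 + u*(-42 - 18*I) - 4 + 42*I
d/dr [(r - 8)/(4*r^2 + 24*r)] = (-r^2 + 16*r + 48)/(4*r^2*(r^2 + 12*r + 36))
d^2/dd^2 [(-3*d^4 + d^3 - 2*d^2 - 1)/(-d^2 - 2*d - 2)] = 2*(3*d^6 + 18*d^5 + 54*d^4 + 90*d^3 + 51*d^2 - 6*d + 10)/(d^6 + 6*d^5 + 18*d^4 + 32*d^3 + 36*d^2 + 24*d + 8)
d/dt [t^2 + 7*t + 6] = 2*t + 7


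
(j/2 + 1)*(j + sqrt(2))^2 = j^3/2 + j^2 + sqrt(2)*j^2 + j + 2*sqrt(2)*j + 2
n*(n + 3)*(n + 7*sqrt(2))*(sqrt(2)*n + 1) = sqrt(2)*n^4 + 3*sqrt(2)*n^3 + 15*n^3 + 7*sqrt(2)*n^2 + 45*n^2 + 21*sqrt(2)*n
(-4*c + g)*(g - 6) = -4*c*g + 24*c + g^2 - 6*g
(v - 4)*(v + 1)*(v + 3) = v^3 - 13*v - 12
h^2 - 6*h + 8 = (h - 4)*(h - 2)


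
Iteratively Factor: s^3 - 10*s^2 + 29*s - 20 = (s - 1)*(s^2 - 9*s + 20) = (s - 5)*(s - 1)*(s - 4)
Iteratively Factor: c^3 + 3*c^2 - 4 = (c + 2)*(c^2 + c - 2) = (c - 1)*(c + 2)*(c + 2)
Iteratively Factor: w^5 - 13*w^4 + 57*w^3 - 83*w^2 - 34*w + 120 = (w - 5)*(w^4 - 8*w^3 + 17*w^2 + 2*w - 24) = (w - 5)*(w - 3)*(w^3 - 5*w^2 + 2*w + 8) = (w - 5)*(w - 3)*(w - 2)*(w^2 - 3*w - 4) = (w - 5)*(w - 3)*(w - 2)*(w + 1)*(w - 4)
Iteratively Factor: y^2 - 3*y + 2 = (y - 2)*(y - 1)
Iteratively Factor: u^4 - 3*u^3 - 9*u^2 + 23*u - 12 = (u - 1)*(u^3 - 2*u^2 - 11*u + 12) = (u - 4)*(u - 1)*(u^2 + 2*u - 3) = (u - 4)*(u - 1)^2*(u + 3)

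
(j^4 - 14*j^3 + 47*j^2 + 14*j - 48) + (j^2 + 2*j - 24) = j^4 - 14*j^3 + 48*j^2 + 16*j - 72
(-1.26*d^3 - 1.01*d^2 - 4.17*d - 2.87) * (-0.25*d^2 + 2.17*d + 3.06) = 0.315*d^5 - 2.4817*d^4 - 5.0048*d^3 - 11.422*d^2 - 18.9881*d - 8.7822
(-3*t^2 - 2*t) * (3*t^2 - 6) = -9*t^4 - 6*t^3 + 18*t^2 + 12*t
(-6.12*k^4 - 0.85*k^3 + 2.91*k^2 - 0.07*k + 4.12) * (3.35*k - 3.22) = -20.502*k^5 + 16.8589*k^4 + 12.4855*k^3 - 9.6047*k^2 + 14.0274*k - 13.2664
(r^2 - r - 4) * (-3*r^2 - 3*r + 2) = -3*r^4 + 17*r^2 + 10*r - 8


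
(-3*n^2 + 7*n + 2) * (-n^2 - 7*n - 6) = 3*n^4 + 14*n^3 - 33*n^2 - 56*n - 12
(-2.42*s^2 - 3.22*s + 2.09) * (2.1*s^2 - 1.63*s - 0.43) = -5.082*s^4 - 2.8174*s^3 + 10.6782*s^2 - 2.0221*s - 0.8987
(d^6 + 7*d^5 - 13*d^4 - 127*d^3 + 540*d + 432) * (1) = d^6 + 7*d^5 - 13*d^4 - 127*d^3 + 540*d + 432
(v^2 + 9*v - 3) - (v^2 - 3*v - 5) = 12*v + 2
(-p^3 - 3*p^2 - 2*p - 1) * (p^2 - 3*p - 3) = -p^5 + 10*p^3 + 14*p^2 + 9*p + 3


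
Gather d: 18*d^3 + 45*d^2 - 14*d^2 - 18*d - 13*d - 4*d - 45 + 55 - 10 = 18*d^3 + 31*d^2 - 35*d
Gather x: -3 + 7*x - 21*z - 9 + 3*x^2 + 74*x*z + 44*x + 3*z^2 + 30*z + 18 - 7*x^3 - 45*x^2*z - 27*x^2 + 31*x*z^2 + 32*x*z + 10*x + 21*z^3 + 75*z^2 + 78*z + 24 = -7*x^3 + x^2*(-45*z - 24) + x*(31*z^2 + 106*z + 61) + 21*z^3 + 78*z^2 + 87*z + 30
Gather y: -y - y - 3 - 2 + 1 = -2*y - 4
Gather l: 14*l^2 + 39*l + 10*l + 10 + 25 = 14*l^2 + 49*l + 35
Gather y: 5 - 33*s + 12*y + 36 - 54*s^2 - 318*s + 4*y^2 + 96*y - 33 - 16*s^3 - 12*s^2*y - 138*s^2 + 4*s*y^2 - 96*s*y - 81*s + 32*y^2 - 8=-16*s^3 - 192*s^2 - 432*s + y^2*(4*s + 36) + y*(-12*s^2 - 96*s + 108)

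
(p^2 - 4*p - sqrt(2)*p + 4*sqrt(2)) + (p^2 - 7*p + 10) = 2*p^2 - 11*p - sqrt(2)*p + 4*sqrt(2) + 10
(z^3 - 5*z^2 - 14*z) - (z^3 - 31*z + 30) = -5*z^2 + 17*z - 30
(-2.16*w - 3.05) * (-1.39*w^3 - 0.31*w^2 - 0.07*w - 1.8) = 3.0024*w^4 + 4.9091*w^3 + 1.0967*w^2 + 4.1015*w + 5.49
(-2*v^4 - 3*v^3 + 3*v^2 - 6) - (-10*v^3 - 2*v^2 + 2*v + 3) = -2*v^4 + 7*v^3 + 5*v^2 - 2*v - 9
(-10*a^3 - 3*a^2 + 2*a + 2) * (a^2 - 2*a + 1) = -10*a^5 + 17*a^4 - 2*a^3 - 5*a^2 - 2*a + 2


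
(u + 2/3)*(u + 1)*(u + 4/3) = u^3 + 3*u^2 + 26*u/9 + 8/9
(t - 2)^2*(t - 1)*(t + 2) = t^4 - 3*t^3 - 2*t^2 + 12*t - 8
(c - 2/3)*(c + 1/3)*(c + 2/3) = c^3 + c^2/3 - 4*c/9 - 4/27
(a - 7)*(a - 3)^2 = a^3 - 13*a^2 + 51*a - 63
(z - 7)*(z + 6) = z^2 - z - 42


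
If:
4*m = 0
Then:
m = 0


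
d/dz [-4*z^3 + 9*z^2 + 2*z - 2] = -12*z^2 + 18*z + 2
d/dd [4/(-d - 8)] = 4/(d + 8)^2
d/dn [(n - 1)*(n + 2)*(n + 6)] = 3*n^2 + 14*n + 4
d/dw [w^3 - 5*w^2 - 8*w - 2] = 3*w^2 - 10*w - 8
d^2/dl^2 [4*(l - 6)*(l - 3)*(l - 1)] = 24*l - 80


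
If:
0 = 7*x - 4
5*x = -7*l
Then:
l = -20/49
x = 4/7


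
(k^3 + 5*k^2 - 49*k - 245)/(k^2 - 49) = k + 5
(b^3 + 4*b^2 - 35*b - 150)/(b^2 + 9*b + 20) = (b^2 - b - 30)/(b + 4)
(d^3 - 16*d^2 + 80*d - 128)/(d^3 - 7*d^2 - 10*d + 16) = (d^2 - 8*d + 16)/(d^2 + d - 2)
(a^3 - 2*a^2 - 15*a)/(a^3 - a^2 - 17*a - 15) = a/(a + 1)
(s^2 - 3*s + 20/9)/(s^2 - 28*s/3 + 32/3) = (s - 5/3)/(s - 8)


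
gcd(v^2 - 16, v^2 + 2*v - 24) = v - 4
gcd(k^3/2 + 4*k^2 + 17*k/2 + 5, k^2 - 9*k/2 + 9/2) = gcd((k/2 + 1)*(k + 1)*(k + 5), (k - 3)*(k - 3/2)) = 1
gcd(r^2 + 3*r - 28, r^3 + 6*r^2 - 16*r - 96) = r - 4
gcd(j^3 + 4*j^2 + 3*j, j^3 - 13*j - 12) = j^2 + 4*j + 3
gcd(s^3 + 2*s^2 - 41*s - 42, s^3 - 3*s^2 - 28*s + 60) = s - 6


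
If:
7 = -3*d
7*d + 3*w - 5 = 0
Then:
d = -7/3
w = 64/9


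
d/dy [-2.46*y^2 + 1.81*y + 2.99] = 1.81 - 4.92*y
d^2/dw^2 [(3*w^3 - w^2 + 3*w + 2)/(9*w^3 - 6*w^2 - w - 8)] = 2*(81*w^6 + 810*w^5 + 1755*w^4 - 1368*w^3 + 1674*w^2 + 612*w - 182)/(729*w^9 - 1458*w^8 + 729*w^7 - 1836*w^6 + 2511*w^5 - 450*w^4 + 1439*w^3 - 1176*w^2 - 192*w - 512)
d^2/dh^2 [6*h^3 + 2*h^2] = 36*h + 4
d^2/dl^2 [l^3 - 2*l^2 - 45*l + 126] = 6*l - 4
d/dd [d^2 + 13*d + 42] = 2*d + 13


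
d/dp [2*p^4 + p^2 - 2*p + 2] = 8*p^3 + 2*p - 2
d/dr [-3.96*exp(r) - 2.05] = -3.96*exp(r)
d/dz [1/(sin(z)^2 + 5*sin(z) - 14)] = -(2*sin(z) + 5)*cos(z)/(sin(z)^2 + 5*sin(z) - 14)^2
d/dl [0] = 0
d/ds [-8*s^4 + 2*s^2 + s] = -32*s^3 + 4*s + 1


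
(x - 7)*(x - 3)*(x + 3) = x^3 - 7*x^2 - 9*x + 63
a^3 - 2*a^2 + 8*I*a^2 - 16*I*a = a*(a - 2)*(a + 8*I)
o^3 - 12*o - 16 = (o - 4)*(o + 2)^2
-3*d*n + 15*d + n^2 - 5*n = (-3*d + n)*(n - 5)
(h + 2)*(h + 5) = h^2 + 7*h + 10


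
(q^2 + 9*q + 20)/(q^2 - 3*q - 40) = (q + 4)/(q - 8)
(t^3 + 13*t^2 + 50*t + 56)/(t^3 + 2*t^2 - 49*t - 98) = (t + 4)/(t - 7)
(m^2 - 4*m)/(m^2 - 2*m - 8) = m/(m + 2)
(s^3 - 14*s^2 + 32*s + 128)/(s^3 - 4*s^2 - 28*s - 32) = (s - 8)/(s + 2)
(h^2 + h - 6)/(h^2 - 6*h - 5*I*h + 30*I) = (h^2 + h - 6)/(h^2 - 6*h - 5*I*h + 30*I)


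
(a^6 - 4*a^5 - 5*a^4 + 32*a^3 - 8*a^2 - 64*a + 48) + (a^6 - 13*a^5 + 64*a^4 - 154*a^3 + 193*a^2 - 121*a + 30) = 2*a^6 - 17*a^5 + 59*a^4 - 122*a^3 + 185*a^2 - 185*a + 78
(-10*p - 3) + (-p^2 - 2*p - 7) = -p^2 - 12*p - 10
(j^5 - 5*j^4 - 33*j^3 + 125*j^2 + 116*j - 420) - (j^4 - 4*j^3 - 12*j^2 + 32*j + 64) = j^5 - 6*j^4 - 29*j^3 + 137*j^2 + 84*j - 484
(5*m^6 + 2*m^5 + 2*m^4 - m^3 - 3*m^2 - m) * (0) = 0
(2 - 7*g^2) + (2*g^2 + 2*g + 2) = -5*g^2 + 2*g + 4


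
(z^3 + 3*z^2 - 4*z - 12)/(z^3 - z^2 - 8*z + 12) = (z + 2)/(z - 2)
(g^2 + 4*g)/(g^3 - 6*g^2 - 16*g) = (g + 4)/(g^2 - 6*g - 16)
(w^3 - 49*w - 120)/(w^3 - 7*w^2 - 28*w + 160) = (w + 3)/(w - 4)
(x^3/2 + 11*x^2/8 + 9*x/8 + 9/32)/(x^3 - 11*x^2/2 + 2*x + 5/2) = (8*x^2 + 18*x + 9)/(16*(x^2 - 6*x + 5))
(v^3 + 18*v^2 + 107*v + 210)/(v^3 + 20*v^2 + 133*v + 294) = (v + 5)/(v + 7)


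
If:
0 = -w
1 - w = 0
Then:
No Solution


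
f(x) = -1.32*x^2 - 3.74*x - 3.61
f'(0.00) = -3.74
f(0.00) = -3.61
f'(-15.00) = 35.86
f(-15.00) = -244.51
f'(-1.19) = -0.60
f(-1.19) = -1.03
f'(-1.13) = -0.76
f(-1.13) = -1.07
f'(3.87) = -13.96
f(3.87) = -37.85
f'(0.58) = -5.27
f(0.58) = -6.22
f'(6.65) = -21.30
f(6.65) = -86.85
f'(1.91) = -8.78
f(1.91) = -15.57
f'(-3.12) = 4.50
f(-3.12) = -4.79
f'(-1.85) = 1.14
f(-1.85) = -1.21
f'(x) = -2.64*x - 3.74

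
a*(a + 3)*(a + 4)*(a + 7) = a^4 + 14*a^3 + 61*a^2 + 84*a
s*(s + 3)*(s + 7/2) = s^3 + 13*s^2/2 + 21*s/2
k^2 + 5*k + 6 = (k + 2)*(k + 3)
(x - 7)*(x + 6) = x^2 - x - 42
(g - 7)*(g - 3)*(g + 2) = g^3 - 8*g^2 + g + 42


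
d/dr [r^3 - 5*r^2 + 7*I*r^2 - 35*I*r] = 3*r^2 + r*(-10 + 14*I) - 35*I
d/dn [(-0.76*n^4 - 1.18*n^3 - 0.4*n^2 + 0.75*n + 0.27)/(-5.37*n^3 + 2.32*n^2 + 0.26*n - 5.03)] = (4.0812*n^6 - 3.5264*n^5 - 5.4784*n^4 + 22.7326*n^3 + 20.3119*n^2 + 2.7712*n - 3.8427)/(28.8369*n^6 - 24.9168*n^5 + 2.59*n^4 + 55.2286*n^3 - 23.2716*n^2 - 2.6156*n + 25.3009)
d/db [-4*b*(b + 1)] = -8*b - 4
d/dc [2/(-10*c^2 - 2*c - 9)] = 4*(10*c + 1)/(10*c^2 + 2*c + 9)^2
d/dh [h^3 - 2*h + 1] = 3*h^2 - 2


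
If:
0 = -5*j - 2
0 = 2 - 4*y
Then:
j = -2/5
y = 1/2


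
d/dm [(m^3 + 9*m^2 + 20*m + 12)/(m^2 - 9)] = (m^4 - 47*m^2 - 186*m - 180)/(m^4 - 18*m^2 + 81)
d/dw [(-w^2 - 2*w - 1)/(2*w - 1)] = 2*(-w^2 + w + 2)/(4*w^2 - 4*w + 1)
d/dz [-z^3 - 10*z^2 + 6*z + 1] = -3*z^2 - 20*z + 6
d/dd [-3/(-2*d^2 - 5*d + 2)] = 3*(-4*d - 5)/(2*d^2 + 5*d - 2)^2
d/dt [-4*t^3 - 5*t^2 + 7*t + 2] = -12*t^2 - 10*t + 7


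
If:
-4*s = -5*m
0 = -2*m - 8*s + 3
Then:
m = 1/4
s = 5/16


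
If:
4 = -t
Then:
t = -4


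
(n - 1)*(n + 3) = n^2 + 2*n - 3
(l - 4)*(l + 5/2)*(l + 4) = l^3 + 5*l^2/2 - 16*l - 40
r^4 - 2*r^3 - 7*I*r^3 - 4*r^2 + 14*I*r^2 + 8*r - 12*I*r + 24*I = (r - 2)*(r - 6*I)*(r - 2*I)*(r + I)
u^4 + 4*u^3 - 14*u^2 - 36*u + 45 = (u - 3)*(u - 1)*(u + 3)*(u + 5)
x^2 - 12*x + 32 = (x - 8)*(x - 4)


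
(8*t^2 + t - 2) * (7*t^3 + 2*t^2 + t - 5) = 56*t^5 + 23*t^4 - 4*t^3 - 43*t^2 - 7*t + 10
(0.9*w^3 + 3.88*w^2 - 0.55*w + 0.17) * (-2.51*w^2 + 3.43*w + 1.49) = -2.259*w^5 - 6.6518*w^4 + 16.0299*w^3 + 3.468*w^2 - 0.2364*w + 0.2533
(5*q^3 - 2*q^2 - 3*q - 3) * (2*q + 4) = 10*q^4 + 16*q^3 - 14*q^2 - 18*q - 12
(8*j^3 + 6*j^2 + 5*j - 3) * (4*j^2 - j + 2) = 32*j^5 + 16*j^4 + 30*j^3 - 5*j^2 + 13*j - 6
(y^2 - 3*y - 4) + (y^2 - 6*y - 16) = 2*y^2 - 9*y - 20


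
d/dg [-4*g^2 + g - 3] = 1 - 8*g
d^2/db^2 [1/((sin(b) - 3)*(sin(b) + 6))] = (-4*sin(b)^4 - 9*sin(b)^3 - 75*sin(b)^2 - 36*sin(b) + 54)/((sin(b) - 3)^3*(sin(b) + 6)^3)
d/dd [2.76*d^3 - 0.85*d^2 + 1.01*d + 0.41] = 8.28*d^2 - 1.7*d + 1.01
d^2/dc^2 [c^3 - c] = 6*c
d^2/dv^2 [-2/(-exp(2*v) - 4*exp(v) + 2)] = 8*(-(exp(v) + 1)*(exp(2*v) + 4*exp(v) - 2) + 2*(exp(v) + 2)^2*exp(v))*exp(v)/(exp(2*v) + 4*exp(v) - 2)^3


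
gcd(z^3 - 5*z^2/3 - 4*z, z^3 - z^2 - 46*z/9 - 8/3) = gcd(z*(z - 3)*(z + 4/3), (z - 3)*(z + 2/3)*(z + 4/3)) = z^2 - 5*z/3 - 4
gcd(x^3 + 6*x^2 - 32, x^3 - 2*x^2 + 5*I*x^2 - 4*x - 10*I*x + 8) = x - 2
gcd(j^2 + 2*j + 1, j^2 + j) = j + 1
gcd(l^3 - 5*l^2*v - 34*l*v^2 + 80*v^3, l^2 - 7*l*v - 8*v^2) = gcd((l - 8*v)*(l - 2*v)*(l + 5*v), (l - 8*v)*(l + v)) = -l + 8*v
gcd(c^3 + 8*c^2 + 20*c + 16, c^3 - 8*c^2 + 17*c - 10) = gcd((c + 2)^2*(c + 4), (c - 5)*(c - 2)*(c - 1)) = 1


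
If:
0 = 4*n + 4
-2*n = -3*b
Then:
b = -2/3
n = -1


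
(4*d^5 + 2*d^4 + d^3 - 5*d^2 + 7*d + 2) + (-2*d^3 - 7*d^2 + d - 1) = 4*d^5 + 2*d^4 - d^3 - 12*d^2 + 8*d + 1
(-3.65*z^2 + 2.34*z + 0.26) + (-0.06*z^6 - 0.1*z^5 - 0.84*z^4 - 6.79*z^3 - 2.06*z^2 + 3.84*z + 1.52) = -0.06*z^6 - 0.1*z^5 - 0.84*z^4 - 6.79*z^3 - 5.71*z^2 + 6.18*z + 1.78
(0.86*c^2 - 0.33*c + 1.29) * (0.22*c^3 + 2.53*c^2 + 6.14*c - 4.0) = 0.1892*c^5 + 2.1032*c^4 + 4.7293*c^3 - 2.2025*c^2 + 9.2406*c - 5.16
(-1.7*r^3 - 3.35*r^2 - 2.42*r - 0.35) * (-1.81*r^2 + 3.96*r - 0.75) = 3.077*r^5 - 0.6685*r^4 - 7.6108*r^3 - 6.4372*r^2 + 0.429*r + 0.2625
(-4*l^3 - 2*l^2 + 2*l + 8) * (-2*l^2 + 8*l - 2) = 8*l^5 - 28*l^4 - 12*l^3 + 4*l^2 + 60*l - 16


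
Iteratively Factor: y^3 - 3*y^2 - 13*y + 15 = (y - 1)*(y^2 - 2*y - 15) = (y - 1)*(y + 3)*(y - 5)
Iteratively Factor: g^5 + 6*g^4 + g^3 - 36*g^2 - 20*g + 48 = (g + 3)*(g^4 + 3*g^3 - 8*g^2 - 12*g + 16) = (g - 2)*(g + 3)*(g^3 + 5*g^2 + 2*g - 8) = (g - 2)*(g + 3)*(g + 4)*(g^2 + g - 2) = (g - 2)*(g - 1)*(g + 3)*(g + 4)*(g + 2)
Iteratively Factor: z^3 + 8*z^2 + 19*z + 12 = (z + 1)*(z^2 + 7*z + 12) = (z + 1)*(z + 4)*(z + 3)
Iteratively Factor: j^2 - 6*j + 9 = (j - 3)*(j - 3)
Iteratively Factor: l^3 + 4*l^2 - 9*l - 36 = (l + 3)*(l^2 + l - 12) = (l - 3)*(l + 3)*(l + 4)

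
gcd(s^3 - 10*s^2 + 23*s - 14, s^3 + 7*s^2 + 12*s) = 1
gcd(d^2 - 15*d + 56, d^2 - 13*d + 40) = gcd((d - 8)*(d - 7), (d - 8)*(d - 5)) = d - 8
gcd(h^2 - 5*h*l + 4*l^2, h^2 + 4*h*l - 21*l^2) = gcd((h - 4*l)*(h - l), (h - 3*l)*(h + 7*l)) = 1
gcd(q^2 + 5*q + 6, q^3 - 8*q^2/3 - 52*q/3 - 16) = q + 2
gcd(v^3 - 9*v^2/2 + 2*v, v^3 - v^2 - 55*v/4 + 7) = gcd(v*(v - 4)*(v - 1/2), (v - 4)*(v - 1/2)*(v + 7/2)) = v^2 - 9*v/2 + 2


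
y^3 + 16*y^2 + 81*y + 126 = (y + 3)*(y + 6)*(y + 7)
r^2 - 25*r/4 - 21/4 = (r - 7)*(r + 3/4)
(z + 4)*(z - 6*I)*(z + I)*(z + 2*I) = z^4 + 4*z^3 - 3*I*z^3 + 16*z^2 - 12*I*z^2 + 64*z + 12*I*z + 48*I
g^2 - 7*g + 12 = (g - 4)*(g - 3)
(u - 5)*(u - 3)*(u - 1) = u^3 - 9*u^2 + 23*u - 15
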